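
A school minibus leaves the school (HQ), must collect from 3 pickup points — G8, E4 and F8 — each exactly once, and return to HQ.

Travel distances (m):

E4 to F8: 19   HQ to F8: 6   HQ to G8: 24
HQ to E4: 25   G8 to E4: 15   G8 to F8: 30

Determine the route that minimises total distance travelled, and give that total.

64 m — the shortest possible round trip.

HQ→G8→E4→F8→HQ: 24+15+19+6 = 64
HQ→G8→F8→E4→HQ: 24+30+19+25 = 98
HQ→E4→G8→F8→HQ: 25+15+30+6 = 76
The minimum is 64.
One optimal route: HQ → G8 → E4 → F8 → HQ (or its reverse).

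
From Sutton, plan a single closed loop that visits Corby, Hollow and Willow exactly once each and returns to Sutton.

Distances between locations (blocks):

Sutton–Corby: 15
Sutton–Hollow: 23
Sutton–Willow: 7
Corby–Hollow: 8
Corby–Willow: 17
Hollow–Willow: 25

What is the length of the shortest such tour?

55 blocks — the shortest possible round trip.

With 3 stops there are 3!/2 = 3 distinct round trips (a route and its reverse cost the same).
Sutton→Corby→Hollow→Willow→Sutton: 15+8+25+7 = 55
Sutton→Corby→Willow→Hollow→Sutton: 15+17+25+23 = 80
Sutton→Hollow→Corby→Willow→Sutton: 23+8+17+7 = 55
The minimum is 55.
One optimal route: Sutton → Corby → Hollow → Willow → Sutton (or its reverse).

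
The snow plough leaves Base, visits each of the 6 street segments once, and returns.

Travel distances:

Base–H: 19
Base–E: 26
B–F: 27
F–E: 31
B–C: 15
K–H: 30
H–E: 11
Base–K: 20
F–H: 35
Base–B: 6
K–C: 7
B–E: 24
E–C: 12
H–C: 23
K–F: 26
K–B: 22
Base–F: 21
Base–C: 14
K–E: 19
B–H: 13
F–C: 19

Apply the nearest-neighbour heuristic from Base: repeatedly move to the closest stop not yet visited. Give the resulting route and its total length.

At Base the remaining stops are B 6, C 14, H 19, K 20, F 21, E 26; go to B.
At B the remaining stops are H 13, C 15, K 22, E 24, F 27; go to H.
At H the remaining stops are E 11, C 23, K 30, F 35; go to E.
At E the remaining stops are C 12, K 19, F 31; go to C.
At C the remaining stops are K 7, F 19; go to K.
At K the remaining stops are F 26; go to F.
Return F→Base: 21.
Total = 6 + 13 + 11 + 12 + 7 + 26 + 21 = 96.

Nearest-neighbour total = 96; route Base → B → H → E → C → K → F → Base.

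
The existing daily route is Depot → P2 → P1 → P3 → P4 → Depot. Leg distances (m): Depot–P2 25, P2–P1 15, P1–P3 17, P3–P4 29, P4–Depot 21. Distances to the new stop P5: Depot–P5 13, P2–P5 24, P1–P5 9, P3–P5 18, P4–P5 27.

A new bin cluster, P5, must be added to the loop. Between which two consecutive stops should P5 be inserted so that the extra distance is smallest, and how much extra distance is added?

Insertion cost between consecutive stops i–j is d(i,P5) + d(P5,j) − d(i,j):
  between Depot and P2: 13 + 24 − 25 = 12
  between P2 and P1: 24 + 9 − 15 = 18
  between P1 and P3: 9 + 18 − 17 = 10
  between P3 and P4: 18 + 27 − 29 = 16
  between P4 and Depot: 27 + 13 − 21 = 19
Cheapest insertion is between P1 and P3, adding 10.
New total = 107 + 10 = 117.

Adding 10 m by placing P5 on the P1–P3 leg.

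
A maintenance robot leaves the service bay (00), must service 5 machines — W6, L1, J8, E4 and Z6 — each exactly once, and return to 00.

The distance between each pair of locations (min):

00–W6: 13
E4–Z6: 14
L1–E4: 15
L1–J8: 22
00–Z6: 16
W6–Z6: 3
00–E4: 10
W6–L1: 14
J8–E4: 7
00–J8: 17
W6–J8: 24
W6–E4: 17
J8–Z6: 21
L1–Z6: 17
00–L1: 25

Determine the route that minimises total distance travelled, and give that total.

Minimum total distance: 72 min.

00→W6→L1→J8→E4→Z6→00: 13+14+22+7+14+16 = 86
00→W6→L1→J8→Z6→E4→00: 13+14+22+21+14+10 = 94
00→W6→L1→E4→J8→Z6→00: 13+14+15+7+21+16 = 86
00→W6→L1→E4→Z6→J8→00: 13+14+15+14+21+17 = 94
00→W6→L1→Z6→J8→E4→00: 13+14+17+21+7+10 = 82
00→W6→L1→Z6→E4→J8→00: 13+14+17+14+7+17 = 82
00→W6→J8→L1→E4→Z6→00: 13+24+22+15+14+16 = 104
00→W6→J8→L1→Z6→E4→00: 13+24+22+17+14+10 = 100
00→W6→J8→E4→L1→Z6→00: 13+24+7+15+17+16 = 92
00→W6→J8→E4→Z6→L1→00: 13+24+7+14+17+25 = 100
00→W6→J8→Z6→L1→E4→00: 13+24+21+17+15+10 = 100
00→W6→J8→Z6→E4→L1→00: 13+24+21+14+15+25 = 112
00→W6→E4→L1→J8→Z6→00: 13+17+15+22+21+16 = 104
00→W6→E4→L1→Z6→J8→00: 13+17+15+17+21+17 = 100
… (46 more)
00→W6→Z6→L1→J8→E4→00: 13+3+17+22+7+10 = 72  ← best
The minimum is 72.
One optimal route: 00 → W6 → Z6 → L1 → J8 → E4 → 00 (or its reverse).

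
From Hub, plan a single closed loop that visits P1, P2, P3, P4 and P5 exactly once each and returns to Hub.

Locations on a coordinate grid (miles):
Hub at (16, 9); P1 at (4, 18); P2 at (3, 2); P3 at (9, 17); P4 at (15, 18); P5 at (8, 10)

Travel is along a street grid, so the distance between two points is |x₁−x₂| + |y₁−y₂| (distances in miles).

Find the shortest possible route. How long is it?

With 5 stops there are 5!/2 = 60 distinct round trips (a route and its reverse cost the same).
Hub - P1 - P2 - P3 - P4 - P5 - Hub: 21+17+21+7+15+9 = 90
Hub - P1 - P2 - P3 - P5 - P4 - Hub: 21+17+21+8+15+10 = 92
Hub - P1 - P2 - P4 - P3 - P5 - Hub: 21+17+28+7+8+9 = 90
Hub - P1 - P2 - P4 - P5 - P3 - Hub: 21+17+28+15+8+15 = 104
Hub - P1 - P2 - P5 - P3 - P4 - Hub: 21+17+13+8+7+10 = 76
Hub - P1 - P2 - P5 - P4 - P3 - Hub: 21+17+13+15+7+15 = 88
Hub - P1 - P3 - P2 - P4 - P5 - Hub: 21+6+21+28+15+9 = 100
Hub - P1 - P3 - P2 - P5 - P4 - Hub: 21+6+21+13+15+10 = 86
Hub - P1 - P3 - P4 - P2 - P5 - Hub: 21+6+7+28+13+9 = 84
Hub - P1 - P3 - P4 - P5 - P2 - Hub: 21+6+7+15+13+20 = 82
Hub - P1 - P3 - P5 - P2 - P4 - Hub: 21+6+8+13+28+10 = 86
Hub - P1 - P3 - P5 - P4 - P2 - Hub: 21+6+8+15+28+20 = 98
Hub - P1 - P4 - P2 - P3 - P5 - Hub: 21+11+28+21+8+9 = 98
Hub - P1 - P4 - P2 - P5 - P3 - Hub: 21+11+28+13+8+15 = 96
… (46 more)
Hub - P4 - P3 - P1 - P2 - P5 - Hub: 10+7+6+17+13+9 = 62  ← best
The minimum is 62.
One optimal route: Hub → P4 → P3 → P1 → P2 → P5 → Hub (or its reverse).

62 miles — the shortest possible round trip.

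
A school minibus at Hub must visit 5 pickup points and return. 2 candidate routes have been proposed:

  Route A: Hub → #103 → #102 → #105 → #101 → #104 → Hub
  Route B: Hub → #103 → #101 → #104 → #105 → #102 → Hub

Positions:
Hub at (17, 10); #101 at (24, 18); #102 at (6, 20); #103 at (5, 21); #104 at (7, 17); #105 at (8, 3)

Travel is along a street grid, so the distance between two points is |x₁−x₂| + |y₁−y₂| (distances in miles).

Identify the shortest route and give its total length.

Shortest is Route A, total 110 miles.

Route A: 23 + 2 + 19 + 31 + 18 + 17 = 110
Route B: 23 + 22 + 18 + 15 + 19 + 21 = 118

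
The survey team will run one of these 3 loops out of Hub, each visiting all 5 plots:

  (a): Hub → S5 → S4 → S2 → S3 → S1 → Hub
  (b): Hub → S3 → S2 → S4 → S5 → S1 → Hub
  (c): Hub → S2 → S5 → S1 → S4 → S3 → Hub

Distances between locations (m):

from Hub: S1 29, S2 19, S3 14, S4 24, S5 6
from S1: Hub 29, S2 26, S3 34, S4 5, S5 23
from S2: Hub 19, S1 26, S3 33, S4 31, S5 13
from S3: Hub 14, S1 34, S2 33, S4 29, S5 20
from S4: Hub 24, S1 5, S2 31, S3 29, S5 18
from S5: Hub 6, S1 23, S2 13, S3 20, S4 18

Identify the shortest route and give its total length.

103 m — (c) is the shortest.

(a): 6 + 18 + 31 + 33 + 34 + 29 = 151
(b): 14 + 33 + 31 + 18 + 23 + 29 = 148
(c): 19 + 13 + 23 + 5 + 29 + 14 = 103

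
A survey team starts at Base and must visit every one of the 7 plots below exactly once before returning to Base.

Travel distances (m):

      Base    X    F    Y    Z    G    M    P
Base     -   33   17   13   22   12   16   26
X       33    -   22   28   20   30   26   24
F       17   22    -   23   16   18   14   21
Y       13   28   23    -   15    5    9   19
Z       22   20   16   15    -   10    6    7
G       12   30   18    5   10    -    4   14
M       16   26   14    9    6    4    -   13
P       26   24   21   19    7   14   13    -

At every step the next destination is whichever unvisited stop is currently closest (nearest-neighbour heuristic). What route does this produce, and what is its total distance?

Nearest-neighbour total = 126 m; route Base → G → M → Z → P → Y → F → X → Base.

Base → [G:12 / Y:13 / M:16 / F:17 / Z:22 / P:26 / X:33] → G (12)
G → [M:4 / Y:5 / Z:10 / P:14 / F:18 / X:30] → M (4)
M → [Z:6 / Y:9 / P:13 / F:14 / X:26] → Z (6)
Z → [P:7 / Y:15 / F:16 / X:20] → P (7)
P → [Y:19 / F:21 / X:24] → Y (19)
Y → [F:23 / X:28] → F (23)
F → [X:22] → X (22)
Return X→Base: 33.
Total = 12 + 4 + 6 + 7 + 19 + 23 + 22 + 33 = 126.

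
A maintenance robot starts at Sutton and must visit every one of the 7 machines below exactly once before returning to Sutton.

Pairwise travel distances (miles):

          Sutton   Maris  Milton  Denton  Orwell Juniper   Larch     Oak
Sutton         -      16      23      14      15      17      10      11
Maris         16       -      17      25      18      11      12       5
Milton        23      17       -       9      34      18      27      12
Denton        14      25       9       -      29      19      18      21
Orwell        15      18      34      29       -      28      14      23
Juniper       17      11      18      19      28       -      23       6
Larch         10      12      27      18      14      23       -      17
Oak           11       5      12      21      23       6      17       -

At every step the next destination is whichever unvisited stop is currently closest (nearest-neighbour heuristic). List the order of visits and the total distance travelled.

Sutton → [Larch:10 / Oak:11 / Denton:14 / Orwell:15 / Maris:16 / Juniper:17 / Milton:23] → Larch (10)
Larch → [Maris:12 / Orwell:14 / Oak:17 / Denton:18 / Juniper:23 / Milton:27] → Maris (12)
Maris → [Oak:5 / Juniper:11 / Milton:17 / Orwell:18 / Denton:25] → Oak (5)
Oak → [Juniper:6 / Milton:12 / Denton:21 / Orwell:23] → Juniper (6)
Juniper → [Milton:18 / Denton:19 / Orwell:28] → Milton (18)
Milton → [Denton:9 / Orwell:34] → Denton (9)
Denton → [Orwell:29] → Orwell (29)
Return Orwell→Sutton: 15.
Total = 10 + 12 + 5 + 6 + 18 + 9 + 29 + 15 = 104.

Nearest-neighbour total = 104 miles; route Sutton → Larch → Maris → Oak → Juniper → Milton → Denton → Orwell → Sutton.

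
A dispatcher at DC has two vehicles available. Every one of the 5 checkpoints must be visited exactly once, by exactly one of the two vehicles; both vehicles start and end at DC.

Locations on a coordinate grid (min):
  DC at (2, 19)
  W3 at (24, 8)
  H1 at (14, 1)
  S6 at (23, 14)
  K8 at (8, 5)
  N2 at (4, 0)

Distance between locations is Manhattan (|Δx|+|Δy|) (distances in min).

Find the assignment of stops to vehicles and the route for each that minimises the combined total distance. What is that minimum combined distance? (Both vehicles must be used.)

Try each way of splitting the stops between the two vehicles (each non-empty) and, for each split, find the best tour for each vehicle:
  {W3} + {H1, S6, K8, N2}: 66 + 88 = 154
  {H1} + {W3, S6, K8, N2}: 60 + 82 = 142
  {W3, H1} + {S6, K8, N2}: 80 + 80 = 160
  {S6} + {W3, H1, K8, N2}: 52 + 88 = 140
  {W3, S6} + {H1, K8, N2}: 66 + 62 = 128
  {H1, S6} + {W3, K8, N2}: 78 + 82 = 160
  … (15 splits in total)
  {K8} + {W3, H1, S6, N2}: 40 + 82 = 122  ← best
Best: vehicle 1 DC → K8 → DC = 40; vehicle 2 DC → S6 → W3 → H1 → N2 → DC = 82; combined 122.

122 min — the smallest possible combined total.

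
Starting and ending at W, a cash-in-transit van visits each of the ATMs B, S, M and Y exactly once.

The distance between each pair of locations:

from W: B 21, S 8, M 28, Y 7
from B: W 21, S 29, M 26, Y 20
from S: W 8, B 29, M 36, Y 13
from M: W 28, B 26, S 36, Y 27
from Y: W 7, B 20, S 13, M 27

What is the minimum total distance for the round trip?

There are 12 distinct closed tours to check (reversals are equivalent).
W-B-S-M-Y-W: 21+29+36+27+7 = 120
W-B-S-Y-M-W: 21+29+13+27+28 = 118
W-B-M-S-Y-W: 21+26+36+13+7 = 103
W-B-M-Y-S-W: 21+26+27+13+8 = 95
W-B-Y-S-M-W: 21+20+13+36+28 = 118
W-B-Y-M-S-W: 21+20+27+36+8 = 112
W-S-B-M-Y-W: 8+29+26+27+7 = 97
W-S-B-Y-M-W: 8+29+20+27+28 = 112
W-S-M-B-Y-W: 8+36+26+20+7 = 97
W-S-Y-B-M-W: 8+13+20+26+28 = 95
W-M-B-S-Y-W: 28+26+29+13+7 = 103
W-M-S-B-Y-W: 28+36+29+20+7 = 120
The minimum is 95.
One optimal route: W → B → M → Y → S → W (or its reverse).

95 — the shortest possible round trip.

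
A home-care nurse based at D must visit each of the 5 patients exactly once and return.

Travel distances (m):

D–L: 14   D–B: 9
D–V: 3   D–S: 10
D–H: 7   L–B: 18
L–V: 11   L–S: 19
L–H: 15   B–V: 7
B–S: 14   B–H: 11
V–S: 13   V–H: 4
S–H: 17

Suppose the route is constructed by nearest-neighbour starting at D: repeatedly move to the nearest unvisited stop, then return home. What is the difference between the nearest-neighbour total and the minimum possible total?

From D: V=3, H=7, B=9, S=10, L=14 → choose V (3).
From V: H=4, B=7, L=11, S=13 → choose H (4).
From H: B=11, L=15, S=17 → choose B (11).
From B: S=14, L=18 → choose S (14).
From S: L=19 → choose L (19).
NN route D → V → H → B → S → L → D costs 65.
Optimal: D → L → V → H → B → S → D costs 64 (by enumerating all 60 distinct tours).
Excess = 65 − 64 = 1.

Excess over optimum: 1 m.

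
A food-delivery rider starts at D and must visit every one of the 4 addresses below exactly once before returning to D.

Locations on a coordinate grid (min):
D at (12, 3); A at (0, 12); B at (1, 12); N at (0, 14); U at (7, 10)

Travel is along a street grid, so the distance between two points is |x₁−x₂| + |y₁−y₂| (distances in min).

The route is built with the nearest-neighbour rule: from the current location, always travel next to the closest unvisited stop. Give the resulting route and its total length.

D → [U:12 / B:20 / A:21 / N:23] → U (12)
U → [B:8 / A:9 / N:11] → B (8)
B → [A:1 / N:3] → A (1)
A → [N:2] → N (2)
Return N→D: 23.
Total = 12 + 8 + 1 + 2 + 23 = 46.

46 min along D → U → B → A → N → D.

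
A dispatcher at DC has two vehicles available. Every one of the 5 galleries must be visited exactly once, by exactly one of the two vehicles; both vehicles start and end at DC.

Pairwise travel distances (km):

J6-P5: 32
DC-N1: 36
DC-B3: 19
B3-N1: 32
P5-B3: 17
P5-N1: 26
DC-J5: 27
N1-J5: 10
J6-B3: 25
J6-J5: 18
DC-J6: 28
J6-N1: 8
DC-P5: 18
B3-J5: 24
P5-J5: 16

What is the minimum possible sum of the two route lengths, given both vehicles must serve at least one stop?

118 km — the smallest possible combined total.

Check every non-empty split of the stops between the two vehicles; for each half take its own optimal tour:
  {J6} + {P5, B3, N1, J5}: 56 + 95 = 151
  {P5} + {J6, B3, N1, J5}: 36 + 89 = 125
  {J6, P5} + {B3, N1, J5}: 78 + 88 = 166
  {B3} + {J6, P5, N1, J5}: 38 + 80 = 118
  {J6, B3} + {P5, N1, J5}: 72 + 80 = 152
  {P5, B3} + {J6, N1, J5}: 54 + 73 = 127
  … (15 splits in total)
Best: vehicle 1 DC → B3 → DC = 38; vehicle 2 DC → J6 → N1 → J5 → P5 → DC = 80; combined 118.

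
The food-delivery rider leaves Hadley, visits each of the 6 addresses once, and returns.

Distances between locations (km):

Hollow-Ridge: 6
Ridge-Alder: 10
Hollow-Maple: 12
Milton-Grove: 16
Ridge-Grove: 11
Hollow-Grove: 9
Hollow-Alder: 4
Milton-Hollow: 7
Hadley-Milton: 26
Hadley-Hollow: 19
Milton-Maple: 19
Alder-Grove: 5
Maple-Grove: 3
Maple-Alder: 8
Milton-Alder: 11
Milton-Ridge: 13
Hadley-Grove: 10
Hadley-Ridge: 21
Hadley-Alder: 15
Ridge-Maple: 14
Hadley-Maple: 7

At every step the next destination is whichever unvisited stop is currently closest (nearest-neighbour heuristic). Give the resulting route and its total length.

From Hadley: distances to unvisited — Maple=7, Grove=10, Alder=15, Hollow=19, Ridge=21, Milton=26. Nearest is Maple (7).
From Maple: distances to unvisited — Grove=3, Alder=8, Hollow=12, Ridge=14, Milton=19. Nearest is Grove (3).
From Grove: distances to unvisited — Alder=5, Hollow=9, Ridge=11, Milton=16. Nearest is Alder (5).
From Alder: distances to unvisited — Hollow=4, Ridge=10, Milton=11. Nearest is Hollow (4).
From Hollow: distances to unvisited — Ridge=6, Milton=7. Nearest is Ridge (6).
From Ridge: distances to unvisited — Milton=13. Nearest is Milton (13).
Return Milton→Hadley: 26.
Total = 7 + 3 + 5 + 4 + 6 + 13 + 26 = 64.

64 km along Hadley → Maple → Grove → Alder → Hollow → Ridge → Milton → Hadley.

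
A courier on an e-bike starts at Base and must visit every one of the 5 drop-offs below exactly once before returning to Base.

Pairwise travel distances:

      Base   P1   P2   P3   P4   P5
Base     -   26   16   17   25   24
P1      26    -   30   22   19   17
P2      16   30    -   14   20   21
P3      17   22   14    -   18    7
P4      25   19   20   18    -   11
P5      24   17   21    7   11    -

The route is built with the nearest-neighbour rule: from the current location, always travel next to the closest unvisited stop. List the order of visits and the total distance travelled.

From Base: distances to unvisited — P2=16, P3=17, P5=24, P4=25, P1=26. Nearest is P2 (16).
From P2: distances to unvisited — P3=14, P4=20, P5=21, P1=30. Nearest is P3 (14).
From P3: distances to unvisited — P5=7, P4=18, P1=22. Nearest is P5 (7).
From P5: distances to unvisited — P4=11, P1=17. Nearest is P4 (11).
From P4: distances to unvisited — P1=19. Nearest is P1 (19).
Return P1→Base: 26.
Total = 16 + 14 + 7 + 11 + 19 + 26 = 93.

Total distance 93 via the nearest-neighbour route Base → P2 → P3 → P5 → P4 → P1 → Base.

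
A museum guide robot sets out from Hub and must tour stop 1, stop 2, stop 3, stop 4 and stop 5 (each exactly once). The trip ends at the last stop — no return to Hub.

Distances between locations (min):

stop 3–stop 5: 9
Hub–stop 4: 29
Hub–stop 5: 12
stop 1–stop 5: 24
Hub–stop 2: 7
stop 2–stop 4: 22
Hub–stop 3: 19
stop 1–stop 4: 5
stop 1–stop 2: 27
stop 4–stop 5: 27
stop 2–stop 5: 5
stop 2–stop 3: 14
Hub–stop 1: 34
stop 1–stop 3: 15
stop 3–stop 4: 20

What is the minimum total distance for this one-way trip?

Shortest open route: 41 min.

There are 5! = 120 possible orderings.
Hub→stop 1→stop 2→stop 3→stop 4→stop 5: 34+27+14+20+27 = 122
Hub→stop 1→stop 2→stop 3→stop 5→stop 4: 34+27+14+9+27 = 111
Hub→stop 1→stop 2→stop 4→stop 3→stop 5: 34+27+22+20+9 = 112
Hub→stop 1→stop 2→stop 4→stop 5→stop 3: 34+27+22+27+9 = 119
Hub→stop 1→stop 2→stop 5→stop 3→stop 4: 34+27+5+9+20 = 95
Hub→stop 1→stop 2→stop 5→stop 4→stop 3: 34+27+5+27+20 = 113
Hub→stop 1→stop 3→stop 2→stop 4→stop 5: 34+15+14+22+27 = 112
Hub→stop 1→stop 3→stop 2→stop 5→stop 4: 34+15+14+5+27 = 95
Hub→stop 1→stop 3→stop 4→stop 2→stop 5: 34+15+20+22+5 = 96
Hub→stop 1→stop 3→stop 4→stop 5→stop 2: 34+15+20+27+5 = 101
Hub→stop 1→stop 3→stop 5→stop 2→stop 4: 34+15+9+5+22 = 85
Hub→stop 1→stop 3→stop 5→stop 4→stop 2: 34+15+9+27+22 = 107
Hub→stop 1→stop 4→stop 2→stop 3→stop 5: 34+5+22+14+9 = 84
Hub→stop 1→stop 4→stop 2→stop 5→stop 3: 34+5+22+5+9 = 75
… (106 more)
Hub→stop 2→stop 5→stop 3→stop 1→stop 4: 7+5+9+15+5 = 41  ← best
The minimum is 41.
One shortest path: Hub → stop 2 → stop 5 → stop 3 → stop 1 → stop 4.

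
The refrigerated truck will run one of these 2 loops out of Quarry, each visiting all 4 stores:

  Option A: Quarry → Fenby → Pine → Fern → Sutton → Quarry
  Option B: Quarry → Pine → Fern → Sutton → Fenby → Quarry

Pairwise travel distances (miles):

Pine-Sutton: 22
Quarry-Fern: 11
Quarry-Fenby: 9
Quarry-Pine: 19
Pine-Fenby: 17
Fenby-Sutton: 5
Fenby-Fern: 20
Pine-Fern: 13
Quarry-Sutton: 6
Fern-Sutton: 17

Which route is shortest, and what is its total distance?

62 miles — Option A is the shortest.

Option A: 9 + 17 + 13 + 17 + 6 = 62
Option B: 19 + 13 + 17 + 5 + 9 = 63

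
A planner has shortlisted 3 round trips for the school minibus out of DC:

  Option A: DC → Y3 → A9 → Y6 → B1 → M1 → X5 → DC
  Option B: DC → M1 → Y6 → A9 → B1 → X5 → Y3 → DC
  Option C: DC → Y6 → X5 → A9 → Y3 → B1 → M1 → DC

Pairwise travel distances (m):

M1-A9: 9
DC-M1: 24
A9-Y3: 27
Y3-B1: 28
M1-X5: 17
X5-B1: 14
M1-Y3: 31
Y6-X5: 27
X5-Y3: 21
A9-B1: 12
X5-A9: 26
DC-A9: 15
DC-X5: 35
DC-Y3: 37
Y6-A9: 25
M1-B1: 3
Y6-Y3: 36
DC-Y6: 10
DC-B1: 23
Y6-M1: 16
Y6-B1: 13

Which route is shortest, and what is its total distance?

Option A: 37 + 27 + 25 + 13 + 3 + 17 + 35 = 157
Option B: 24 + 16 + 25 + 12 + 14 + 21 + 37 = 149
Option C: 10 + 27 + 26 + 27 + 28 + 3 + 24 = 145

Shortest is Option C, total 145 m.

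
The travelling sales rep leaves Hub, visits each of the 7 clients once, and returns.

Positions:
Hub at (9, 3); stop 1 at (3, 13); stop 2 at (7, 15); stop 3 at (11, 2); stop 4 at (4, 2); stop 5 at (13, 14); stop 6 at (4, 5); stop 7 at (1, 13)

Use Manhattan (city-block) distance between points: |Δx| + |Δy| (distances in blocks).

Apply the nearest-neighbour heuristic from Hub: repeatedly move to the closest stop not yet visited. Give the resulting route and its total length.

Total distance 54 blocks via the nearest-neighbour route Hub → stop 3 → stop 4 → stop 6 → stop 1 → stop 7 → stop 2 → stop 5 → Hub.

Hub → [stop 3:3 / stop 4:6 / stop 6:7 / stop 2:14 / stop 5:15 / stop 1:16 / stop 7:18] → stop 3 (3)
stop 3 → [stop 4:7 / stop 6:10 / stop 5:14 / stop 2:17 / stop 1:19 / stop 7:21] → stop 4 (7)
stop 4 → [stop 6:3 / stop 1:12 / stop 7:14 / stop 2:16 / stop 5:21] → stop 6 (3)
stop 6 → [stop 1:9 / stop 7:11 / stop 2:13 / stop 5:18] → stop 1 (9)
stop 1 → [stop 7:2 / stop 2:6 / stop 5:11] → stop 7 (2)
stop 7 → [stop 2:8 / stop 5:13] → stop 2 (8)
stop 2 → [stop 5:7] → stop 5 (7)
Return stop 5→Hub: 15.
Total = 3 + 7 + 3 + 9 + 2 + 8 + 7 + 15 = 54.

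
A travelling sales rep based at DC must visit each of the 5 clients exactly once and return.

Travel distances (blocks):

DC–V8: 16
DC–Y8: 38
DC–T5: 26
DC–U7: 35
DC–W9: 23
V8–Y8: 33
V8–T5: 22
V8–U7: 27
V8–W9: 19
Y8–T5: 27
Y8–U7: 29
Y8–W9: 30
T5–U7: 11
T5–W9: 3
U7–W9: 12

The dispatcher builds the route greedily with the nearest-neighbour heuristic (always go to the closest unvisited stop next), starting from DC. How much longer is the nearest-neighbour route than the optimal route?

The nearest-neighbour route is 1 blocks longer than optimal.

From DC: V8=16, W9=23, T5=26, U7=35, Y8=38 → choose V8 (16).
From V8: W9=19, T5=22, U7=27, Y8=33 → choose W9 (19).
From W9: T5=3, U7=12, Y8=30 → choose T5 (3).
From T5: U7=11, Y8=27 → choose U7 (11).
From U7: Y8=29 → choose Y8 (29).
NN route DC → V8 → W9 → T5 → U7 → Y8 → DC costs 116.
Optimal: DC → V8 → Y8 → U7 → T5 → W9 → DC costs 115 (by enumerating all 60 distinct tours).
Excess = 116 − 115 = 1.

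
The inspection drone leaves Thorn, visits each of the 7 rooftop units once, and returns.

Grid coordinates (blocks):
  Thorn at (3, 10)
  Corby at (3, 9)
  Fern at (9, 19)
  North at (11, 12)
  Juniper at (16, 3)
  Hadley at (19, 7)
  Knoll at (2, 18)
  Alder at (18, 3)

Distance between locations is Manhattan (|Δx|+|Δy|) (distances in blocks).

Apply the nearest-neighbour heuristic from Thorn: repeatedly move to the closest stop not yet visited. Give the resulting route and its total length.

Nearest-neighbour total = 68 blocks; route Thorn → Corby → Knoll → Fern → North → Hadley → Alder → Juniper → Thorn.

Thorn → [Corby:1 / Knoll:9 / North:10 / Fern:15 / Hadley:19 / Juniper:20 / Alder:22] → Corby (1)
Corby → [Knoll:10 / North:11 / Fern:16 / Hadley:18 / Juniper:19 / Alder:21] → Knoll (10)
Knoll → [Fern:8 / North:15 / Hadley:28 / Juniper:29 / Alder:31] → Fern (8)
Fern → [North:9 / Hadley:22 / Juniper:23 / Alder:25] → North (9)
North → [Hadley:13 / Juniper:14 / Alder:16] → Hadley (13)
Hadley → [Alder:5 / Juniper:7] → Alder (5)
Alder → [Juniper:2] → Juniper (2)
Return Juniper→Thorn: 20.
Total = 1 + 10 + 8 + 9 + 13 + 5 + 2 + 20 = 68.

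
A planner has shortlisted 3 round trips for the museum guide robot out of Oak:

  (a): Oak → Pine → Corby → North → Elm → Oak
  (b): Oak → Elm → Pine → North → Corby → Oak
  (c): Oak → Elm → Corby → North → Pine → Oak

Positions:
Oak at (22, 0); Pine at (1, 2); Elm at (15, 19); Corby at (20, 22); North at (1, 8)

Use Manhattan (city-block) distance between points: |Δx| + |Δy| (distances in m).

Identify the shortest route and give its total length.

96 m — (c) is the shortest.

(a): 23 + 39 + 33 + 25 + 26 = 146
(b): 26 + 31 + 6 + 33 + 24 = 120
(c): 26 + 8 + 33 + 6 + 23 = 96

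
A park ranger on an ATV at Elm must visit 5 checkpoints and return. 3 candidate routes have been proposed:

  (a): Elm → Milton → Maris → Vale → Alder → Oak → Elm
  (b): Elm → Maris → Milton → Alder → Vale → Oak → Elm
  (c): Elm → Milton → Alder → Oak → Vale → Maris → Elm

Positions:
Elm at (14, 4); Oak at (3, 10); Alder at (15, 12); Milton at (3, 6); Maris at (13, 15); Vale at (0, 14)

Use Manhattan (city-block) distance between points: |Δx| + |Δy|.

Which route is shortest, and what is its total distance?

(a): 13 + 19 + 14 + 17 + 14 + 17 = 94
(b): 12 + 19 + 18 + 17 + 7 + 17 = 90
(c): 13 + 18 + 14 + 7 + 14 + 12 = 78

Shortest is (c), total 78.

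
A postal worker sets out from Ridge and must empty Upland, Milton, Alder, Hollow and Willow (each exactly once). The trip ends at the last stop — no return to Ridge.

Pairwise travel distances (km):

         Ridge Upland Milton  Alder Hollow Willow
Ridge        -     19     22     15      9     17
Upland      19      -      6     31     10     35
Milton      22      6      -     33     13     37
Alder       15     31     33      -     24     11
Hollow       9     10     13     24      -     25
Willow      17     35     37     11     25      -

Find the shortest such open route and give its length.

There are 5! = 120 possible orderings.
Ridge→Upland→Milton→Alder→Hollow→Willow: 19+6+33+24+25 = 107
Ridge→Upland→Milton→Alder→Willow→Hollow: 19+6+33+11+25 = 94
Ridge→Upland→Milton→Hollow→Alder→Willow: 19+6+13+24+11 = 73
Ridge→Upland→Milton→Hollow→Willow→Alder: 19+6+13+25+11 = 74
Ridge→Upland→Milton→Willow→Alder→Hollow: 19+6+37+11+24 = 97
Ridge→Upland→Milton→Willow→Hollow→Alder: 19+6+37+25+24 = 111
Ridge→Upland→Alder→Milton→Hollow→Willow: 19+31+33+13+25 = 121
Ridge→Upland→Alder→Milton→Willow→Hollow: 19+31+33+37+25 = 145
Ridge→Upland→Alder→Hollow→Milton→Willow: 19+31+24+13+37 = 124
Ridge→Upland→Alder→Hollow→Willow→Milton: 19+31+24+25+37 = 136
Ridge→Upland→Alder→Willow→Milton→Hollow: 19+31+11+37+13 = 111
Ridge→Upland→Alder→Willow→Hollow→Milton: 19+31+11+25+13 = 99
Ridge→Upland→Hollow→Milton→Alder→Willow: 19+10+13+33+11 = 86
Ridge→Upland→Hollow→Milton→Willow→Alder: 19+10+13+37+11 = 90
… (106 more)
Ridge→Alder→Willow→Hollow→Upland→Milton: 15+11+25+10+6 = 67  ← best
The minimum is 67.
One shortest path: Ridge → Alder → Willow → Hollow → Upland → Milton.

Shortest open route: 67 km.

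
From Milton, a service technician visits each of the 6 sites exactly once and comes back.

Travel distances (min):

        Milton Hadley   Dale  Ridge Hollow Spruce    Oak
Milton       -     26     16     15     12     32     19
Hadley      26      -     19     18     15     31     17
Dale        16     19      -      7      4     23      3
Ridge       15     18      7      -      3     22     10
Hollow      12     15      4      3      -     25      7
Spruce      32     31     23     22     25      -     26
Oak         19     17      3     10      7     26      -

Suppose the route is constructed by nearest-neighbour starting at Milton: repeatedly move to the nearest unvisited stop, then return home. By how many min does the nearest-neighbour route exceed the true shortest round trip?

Milton: Hollow=12, Ridge=15, Dale=16, Oak=19, Hadley=26, Spruce=32 ⇒ Hollow
Hollow: Ridge=3, Dale=4, Oak=7, Hadley=15, Spruce=25 ⇒ Ridge
Ridge: Dale=7, Oak=10, Hadley=18, Spruce=22 ⇒ Dale
Dale: Oak=3, Hadley=19, Spruce=23 ⇒ Oak
Oak: Hadley=17, Spruce=26 ⇒ Hadley
Hadley: Spruce=31 ⇒ Spruce
NN route Milton → Hollow → Ridge → Dale → Oak → Hadley → Spruce → Milton costs 105.
Optimal: Milton → Dale → Oak → Hadley → Spruce → Ridge → Hollow → Milton costs 104 (by enumerating all 360 distinct tours).
Excess = 105 − 104 = 1.

The nearest-neighbour route is 1 min longer than optimal.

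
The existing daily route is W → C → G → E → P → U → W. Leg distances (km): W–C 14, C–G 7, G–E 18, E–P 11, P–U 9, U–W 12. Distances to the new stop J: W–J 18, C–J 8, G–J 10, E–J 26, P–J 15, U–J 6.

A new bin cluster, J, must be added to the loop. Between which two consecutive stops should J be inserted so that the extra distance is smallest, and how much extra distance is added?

Adding 11 km by placing J on the C–G leg.

Insertion cost between consecutive stops i–j is d(i,J) + d(J,j) − d(i,j):
  between W and C: 18 + 8 − 14 = 12
  between C and G: 8 + 10 − 7 = 11
  between G and E: 10 + 26 − 18 = 18
  between E and P: 26 + 15 − 11 = 30
  between P and U: 15 + 6 − 9 = 12
  between U and W: 6 + 18 − 12 = 12
Cheapest insertion is between C and G, adding 11.
New total = 71 + 11 = 82.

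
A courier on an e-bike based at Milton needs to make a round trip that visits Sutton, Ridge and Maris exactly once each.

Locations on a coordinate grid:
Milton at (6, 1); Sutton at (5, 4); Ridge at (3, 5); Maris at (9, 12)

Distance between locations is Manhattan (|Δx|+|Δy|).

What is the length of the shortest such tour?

With 3 stops there are 3!/2 = 3 distinct round trips (a route and its reverse cost the same).
Milton→Sutton→Ridge→Maris→Milton: 4+3+13+14 = 34
Milton→Sutton→Maris→Ridge→Milton: 4+12+13+7 = 36
Milton→Ridge→Sutton→Maris→Milton: 7+3+12+14 = 36
The minimum is 34.
One optimal route: Milton → Sutton → Ridge → Maris → Milton (or its reverse).

34 — the shortest possible round trip.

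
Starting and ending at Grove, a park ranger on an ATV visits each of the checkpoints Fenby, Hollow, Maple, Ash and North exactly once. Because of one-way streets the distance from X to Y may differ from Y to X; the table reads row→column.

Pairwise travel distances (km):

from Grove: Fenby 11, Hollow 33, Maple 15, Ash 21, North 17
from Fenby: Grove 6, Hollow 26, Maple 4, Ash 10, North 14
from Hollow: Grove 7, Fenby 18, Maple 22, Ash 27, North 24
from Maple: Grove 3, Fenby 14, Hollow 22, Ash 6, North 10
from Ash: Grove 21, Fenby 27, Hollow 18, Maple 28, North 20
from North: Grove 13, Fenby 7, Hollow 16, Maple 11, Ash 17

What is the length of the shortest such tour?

Minimum total distance: 59 km.

Grove → Fenby → Hollow → Maple → Ash → North → Grove: 11+26+22+6+20+13 = 98
Grove → Fenby → Hollow → Maple → North → Ash → Grove: 11+26+22+10+17+21 = 107
Grove → Fenby → Hollow → Ash → Maple → North → Grove: 11+26+27+28+10+13 = 115
Grove → Fenby → Hollow → Ash → North → Maple → Grove: 11+26+27+20+11+3 = 98
Grove → Fenby → Hollow → North → Maple → Ash → Grove: 11+26+24+11+6+21 = 99
Grove → Fenby → Hollow → North → Ash → Maple → Grove: 11+26+24+17+28+3 = 109
Grove → Fenby → Maple → Hollow → Ash → North → Grove: 11+4+22+27+20+13 = 97
Grove → Fenby → Maple → Hollow → North → Ash → Grove: 11+4+22+24+17+21 = 99
Grove → Fenby → Maple → Ash → Hollow → North → Grove: 11+4+6+18+24+13 = 76
Grove → Fenby → Maple → Ash → North → Hollow → Grove: 11+4+6+20+16+7 = 64
Grove → Fenby → Maple → North → Hollow → Ash → Grove: 11+4+10+16+27+21 = 89
Grove → Fenby → Maple → North → Ash → Hollow → Grove: 11+4+10+17+18+7 = 67
Grove → Fenby → Ash → Hollow → Maple → North → Grove: 11+10+18+22+10+13 = 84
Grove → Fenby → Ash → Hollow → North → Maple → Grove: 11+10+18+24+11+3 = 77
… (106 more)
Grove → North → Fenby → Maple → Ash → Hollow → Grove: 17+7+4+6+18+7 = 59  ← best
The minimum is 59.
One optimal route: Grove → North → Fenby → Maple → Ash → Hollow → Grove.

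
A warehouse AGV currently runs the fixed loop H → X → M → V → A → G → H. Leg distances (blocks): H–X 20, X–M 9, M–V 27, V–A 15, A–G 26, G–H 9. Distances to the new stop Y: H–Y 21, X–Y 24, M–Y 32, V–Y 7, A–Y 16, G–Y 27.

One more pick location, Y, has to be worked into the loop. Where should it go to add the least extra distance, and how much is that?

+8 blocks — insert Y between V and A.

Insertion cost between consecutive stops i–j is d(i,Y) + d(Y,j) − d(i,j):
  between H and X: 21 + 24 − 20 = 25
  between X and M: 24 + 32 − 9 = 47
  between M and V: 32 + 7 − 27 = 12
  between V and A: 7 + 16 − 15 = 8
  between A and G: 16 + 27 − 26 = 17
  between G and H: 27 + 21 − 9 = 39
Cheapest insertion is between V and A, adding 8.
New total = 106 + 8 = 114.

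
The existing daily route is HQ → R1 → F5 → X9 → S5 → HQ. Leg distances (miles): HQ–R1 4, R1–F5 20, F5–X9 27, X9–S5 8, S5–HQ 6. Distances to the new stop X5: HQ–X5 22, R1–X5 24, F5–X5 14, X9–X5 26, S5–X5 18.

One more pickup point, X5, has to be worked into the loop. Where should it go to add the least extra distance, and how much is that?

Insertion cost between consecutive stops i–j is d(i,X5) + d(X5,j) − d(i,j):
  between HQ and R1: 22 + 24 − 4 = 42
  between R1 and F5: 24 + 14 − 20 = 18
  between F5 and X9: 14 + 26 − 27 = 13
  between X9 and S5: 26 + 18 − 8 = 36
  between S5 and HQ: 18 + 22 − 6 = 34
Cheapest insertion is between F5 and X9, adding 13.
New total = 65 + 13 = 78.

+13 miles — insert X5 between F5 and X9.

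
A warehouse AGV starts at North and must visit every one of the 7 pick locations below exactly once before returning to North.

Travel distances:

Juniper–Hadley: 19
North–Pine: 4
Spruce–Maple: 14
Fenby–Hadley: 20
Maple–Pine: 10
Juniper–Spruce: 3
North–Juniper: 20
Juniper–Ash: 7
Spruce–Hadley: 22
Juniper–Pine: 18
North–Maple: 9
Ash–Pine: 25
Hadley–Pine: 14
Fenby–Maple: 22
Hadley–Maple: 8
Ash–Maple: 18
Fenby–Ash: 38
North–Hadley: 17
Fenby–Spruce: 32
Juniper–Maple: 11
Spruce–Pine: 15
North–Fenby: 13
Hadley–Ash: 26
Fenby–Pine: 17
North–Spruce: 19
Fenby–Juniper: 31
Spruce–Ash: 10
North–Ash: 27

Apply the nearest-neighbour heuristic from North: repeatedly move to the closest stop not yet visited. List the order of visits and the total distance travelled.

At North the remaining stops are Pine 4, Maple 9, Fenby 13, Hadley 17, Spruce 19, Juniper 20, Ash 27; go to Pine.
At Pine the remaining stops are Maple 10, Hadley 14, Spruce 15, Fenby 17, Juniper 18, Ash 25; go to Maple.
At Maple the remaining stops are Hadley 8, Juniper 11, Spruce 14, Ash 18, Fenby 22; go to Hadley.
At Hadley the remaining stops are Juniper 19, Fenby 20, Spruce 22, Ash 26; go to Juniper.
At Juniper the remaining stops are Spruce 3, Ash 7, Fenby 31; go to Spruce.
At Spruce the remaining stops are Ash 10, Fenby 32; go to Ash.
At Ash the remaining stops are Fenby 38; go to Fenby.
Return Fenby→North: 13.
Total = 4 + 10 + 8 + 19 + 3 + 10 + 38 + 13 = 105.

Nearest-neighbour total = 105; route North → Pine → Maple → Hadley → Juniper → Spruce → Ash → Fenby → North.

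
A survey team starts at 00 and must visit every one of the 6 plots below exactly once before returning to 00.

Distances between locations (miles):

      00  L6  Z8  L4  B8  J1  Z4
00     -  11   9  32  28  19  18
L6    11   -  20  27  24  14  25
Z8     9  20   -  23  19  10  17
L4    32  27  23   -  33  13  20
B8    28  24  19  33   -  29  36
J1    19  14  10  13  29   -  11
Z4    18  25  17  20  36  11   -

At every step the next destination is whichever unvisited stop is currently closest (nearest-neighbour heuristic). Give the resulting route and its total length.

Total distance 129 miles via the nearest-neighbour route 00 → Z8 → J1 → Z4 → L4 → L6 → B8 → 00.

At 00 the remaining stops are Z8 9, L6 11, Z4 18, J1 19, B8 28, L4 32; go to Z8.
At Z8 the remaining stops are J1 10, Z4 17, B8 19, L6 20, L4 23; go to J1.
At J1 the remaining stops are Z4 11, L4 13, L6 14, B8 29; go to Z4.
At Z4 the remaining stops are L4 20, L6 25, B8 36; go to L4.
At L4 the remaining stops are L6 27, B8 33; go to L6.
At L6 the remaining stops are B8 24; go to B8.
Return B8→00: 28.
Total = 9 + 10 + 11 + 20 + 27 + 24 + 28 = 129.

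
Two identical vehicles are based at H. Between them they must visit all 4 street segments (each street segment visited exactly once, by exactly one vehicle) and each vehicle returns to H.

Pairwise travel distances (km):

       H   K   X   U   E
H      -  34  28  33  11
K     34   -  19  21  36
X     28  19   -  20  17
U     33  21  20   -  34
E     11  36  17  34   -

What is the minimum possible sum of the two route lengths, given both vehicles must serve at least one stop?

Minimum combined distance: 123 km.

There are 2^3 − 1 = 7 ways to divide the 4 stops into two non-empty groups. For each, the best each vehicle can do is its own shortest tour through its group:
  {K} + {X, U, E}: 68 + 81 = 149
  {X} + {K, U, E}: 56 + 100 = 156
  {K, X} + {U, E}: 81 + 78 = 159
  {U} + {K, X, E}: 66 + 81 = 147
  {K, U} + {X, E}: 88 + 56 = 144
  {X, U} + {K, E}: 81 + 81 = 162
  … (7 splits in total)
  {K, X, U} + {E}: 101 + 22 = 123  ← best
Best: vehicle 1 H → X → K → U → H = 101; vehicle 2 H → E → H = 22; combined 123.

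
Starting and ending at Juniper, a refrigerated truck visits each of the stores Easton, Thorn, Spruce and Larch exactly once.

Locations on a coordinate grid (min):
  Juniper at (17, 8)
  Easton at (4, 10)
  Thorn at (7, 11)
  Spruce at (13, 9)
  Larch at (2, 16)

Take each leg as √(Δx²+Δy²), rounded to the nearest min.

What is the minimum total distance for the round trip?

Minimum total distance: 36 min.

Juniper → Easton → Thorn → Spruce → Larch → Juniper: 13+3+6+13+17 = 52
Juniper → Easton → Thorn → Larch → Spruce → Juniper: 13+3+7+13+4 = 40
Juniper → Easton → Spruce → Thorn → Larch → Juniper: 13+9+6+7+17 = 52
Juniper → Easton → Spruce → Larch → Thorn → Juniper: 13+9+13+7+10 = 52
Juniper → Easton → Larch → Thorn → Spruce → Juniper: 13+6+7+6+4 = 36
Juniper → Easton → Larch → Spruce → Thorn → Juniper: 13+6+13+6+10 = 48
Juniper → Thorn → Easton → Spruce → Larch → Juniper: 10+3+9+13+17 = 52
Juniper → Thorn → Easton → Larch → Spruce → Juniper: 10+3+6+13+4 = 36
Juniper → Thorn → Spruce → Easton → Larch → Juniper: 10+6+9+6+17 = 48
Juniper → Thorn → Larch → Easton → Spruce → Juniper: 10+7+6+9+4 = 36
Juniper → Spruce → Easton → Thorn → Larch → Juniper: 4+9+3+7+17 = 40
Juniper → Spruce → Thorn → Easton → Larch → Juniper: 4+6+3+6+17 = 36
The minimum is 36.
One optimal route: Juniper → Easton → Larch → Thorn → Spruce → Juniper (or its reverse).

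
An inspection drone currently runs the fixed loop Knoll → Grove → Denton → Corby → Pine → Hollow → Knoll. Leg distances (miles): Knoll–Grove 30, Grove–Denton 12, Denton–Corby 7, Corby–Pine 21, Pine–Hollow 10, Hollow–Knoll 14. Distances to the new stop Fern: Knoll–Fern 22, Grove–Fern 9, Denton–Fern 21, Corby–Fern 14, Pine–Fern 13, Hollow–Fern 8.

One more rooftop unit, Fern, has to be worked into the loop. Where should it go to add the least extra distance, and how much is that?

Minimum extra distance: 1 miles, inserting Fern between Knoll and Grove.

Insertion cost between consecutive stops i–j is d(i,Fern) + d(Fern,j) − d(i,j):
  between Knoll and Grove: 22 + 9 − 30 = 1
  between Grove and Denton: 9 + 21 − 12 = 18
  between Denton and Corby: 21 + 14 − 7 = 28
  between Corby and Pine: 14 + 13 − 21 = 6
  between Pine and Hollow: 13 + 8 − 10 = 11
  between Hollow and Knoll: 8 + 22 − 14 = 16
Cheapest insertion is between Knoll and Grove, adding 1.
New total = 94 + 1 = 95.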